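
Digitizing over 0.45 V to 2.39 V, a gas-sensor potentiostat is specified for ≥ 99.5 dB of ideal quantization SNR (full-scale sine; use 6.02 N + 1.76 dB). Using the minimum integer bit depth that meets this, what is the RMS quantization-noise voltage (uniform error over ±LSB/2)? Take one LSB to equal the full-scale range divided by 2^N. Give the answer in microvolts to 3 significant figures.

4.27 µV

The full-scale span is 2.39 − (0.45) = 1.94 V.
Required N = ⌈(99.5 − 1.76)/6.02⌉ = ⌈16.236⌉ = 17.
LSB = 1.94 V / 2^17 = 14.801 µV.
RMS noise = LSB/√12 = 4.27 µV.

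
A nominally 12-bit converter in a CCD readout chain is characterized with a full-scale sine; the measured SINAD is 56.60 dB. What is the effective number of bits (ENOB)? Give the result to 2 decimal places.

Inverting SNR = 6.02 N + 1.76: N_eff = (56.60 − 1.76)/6.02 = 9.1096.

9.11 bits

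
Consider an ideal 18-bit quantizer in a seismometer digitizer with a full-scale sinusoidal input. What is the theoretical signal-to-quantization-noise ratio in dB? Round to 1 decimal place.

For an ideal N-bit converter with full-scale sine input, SNR = 6.02 N + 1.76 dB. SNR = 6.02 × 18 + 1.76 = 108.36 + 1.76 = 110.12 dB.

110.1 dB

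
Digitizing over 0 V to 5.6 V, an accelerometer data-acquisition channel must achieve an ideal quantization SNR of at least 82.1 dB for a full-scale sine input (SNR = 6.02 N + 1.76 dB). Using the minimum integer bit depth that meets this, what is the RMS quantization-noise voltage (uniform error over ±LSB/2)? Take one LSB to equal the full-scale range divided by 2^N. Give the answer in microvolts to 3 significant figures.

98.7 µV

Full-scale range = 5.6 V.
Solving 6.02 N ≥ 82.1 − 1.76: N ≥ 13.346. Round up → N = 14.
LSB = 5.6 V ÷ 2^14 = 5.6/16384 V = 341.80 µV.
V_rms = LSB/√12 = 98.7 µV.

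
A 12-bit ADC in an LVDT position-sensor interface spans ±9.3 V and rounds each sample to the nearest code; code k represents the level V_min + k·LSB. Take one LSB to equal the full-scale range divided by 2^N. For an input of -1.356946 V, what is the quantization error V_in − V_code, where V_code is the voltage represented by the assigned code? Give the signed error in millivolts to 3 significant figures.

Full-scale range = 9.3 V − (-9.3 V) = 18.6 V. LSB = 18.6 V / 2^12 ≈ 4.541 mV.
(-1.356946 − (-9.3)) / LSB = 7.943054 × 4096/18.6 = 1749.1801. Nearest integer: k = 1749.
V_code = V_min + k × range/2^12 = -9.3 + 1749 × 18.6/4096 = -1.357763672 V.
e = -1.356946 − (-1.357763672) = +0.818 mV.

+0.818 mV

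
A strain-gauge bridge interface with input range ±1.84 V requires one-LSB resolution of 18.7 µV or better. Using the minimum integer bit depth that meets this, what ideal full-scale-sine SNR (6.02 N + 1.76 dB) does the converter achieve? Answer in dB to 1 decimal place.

110.1 dB

Full-scale range = 1.84 V − (-1.84 V) = 3.68 V.
3.68 V / 18.7 µV = 196800. Since 2^17 = 131072 and 2^18 = 262144, N = 18.
6.02(18) + 1.76 = 110.12 dB.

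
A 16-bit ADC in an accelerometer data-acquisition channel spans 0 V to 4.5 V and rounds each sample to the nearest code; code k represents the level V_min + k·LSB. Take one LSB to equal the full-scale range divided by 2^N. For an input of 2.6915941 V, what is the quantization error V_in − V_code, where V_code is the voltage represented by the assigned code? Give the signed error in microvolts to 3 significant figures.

Range is 4.5 V. LSB = 4.5 V / 2^16 ≈ 68.66 µV.
Position in LSBs: (2.6915941 − (0)) × 65536/4.5 = 39199.1802; rounding gives k = 39199.
V_code = V_min + k × range/2^16 = 0 + 39199 × 4.5/65536 = 2.6915817261 V.
V_in − V_code = 2.6915941 − (2.6915817261) = +12.4 µV.

+12.4 µV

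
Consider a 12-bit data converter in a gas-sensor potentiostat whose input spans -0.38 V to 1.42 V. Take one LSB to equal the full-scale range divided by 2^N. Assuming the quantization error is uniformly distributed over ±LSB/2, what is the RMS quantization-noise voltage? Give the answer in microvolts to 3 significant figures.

127 µV

Span: 1.42 V − (-0.38 V) = 1.8 V.
LSB = 1.8 V / 2^12 = 439.45 µV.
For a uniform distribution on [−LSB/2, +LSB/2], V_rms = LSB/√12 = 439.45 µV/3.4641 = 127 µV.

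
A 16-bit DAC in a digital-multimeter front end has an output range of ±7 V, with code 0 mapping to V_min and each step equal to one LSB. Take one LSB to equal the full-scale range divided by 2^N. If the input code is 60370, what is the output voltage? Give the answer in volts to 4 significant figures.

5.896 V

Range = 7 − (-7) = 14 V. LSB = 14 V / 2^16.
V_out = -7 + 60370 × (14/65536) V
      = -7 V + 12.8964 V = 5.89642 V.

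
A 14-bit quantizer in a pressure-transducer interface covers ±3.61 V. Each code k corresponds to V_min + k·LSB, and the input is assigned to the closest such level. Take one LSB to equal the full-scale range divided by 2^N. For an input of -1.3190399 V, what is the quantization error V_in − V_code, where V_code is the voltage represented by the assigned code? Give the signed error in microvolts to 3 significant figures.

Range = 3.61 − (-3.61) = 7.22 V. LSB = 7.22 V / 2^14 ≈ 440.7 µV.
(-1.3190399 − (-3.61)) / LSB = 2.2909601 × 16384/7.22 = 5198.7660. Nearest integer: k = 5199.
V_code = -3.61 + (5199/16384) × 7.22 = -1.3189367676 V.
Error = V_in − V_code = -1.3190399 − (-1.3189367676) = −103 µV.

−103 µV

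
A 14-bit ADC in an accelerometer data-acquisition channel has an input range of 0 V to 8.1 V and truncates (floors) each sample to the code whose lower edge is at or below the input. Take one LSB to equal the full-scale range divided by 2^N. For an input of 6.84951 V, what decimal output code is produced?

13854

V_FS = 8.1 V. LSB = 8.1 V / 2^14 ≈ 494.4 µV.
code = ⌊(V_in − V_min)/LSB⌋ = ⌊(V_in − V_min) × 2^14 / range⌋
     = ⌊(6.84951 − (0)) × 16384 / 8.1⌋ = ⌊6.84951 × 16384/8.1⌋
     = ⌊13854.614⌋ = 13854.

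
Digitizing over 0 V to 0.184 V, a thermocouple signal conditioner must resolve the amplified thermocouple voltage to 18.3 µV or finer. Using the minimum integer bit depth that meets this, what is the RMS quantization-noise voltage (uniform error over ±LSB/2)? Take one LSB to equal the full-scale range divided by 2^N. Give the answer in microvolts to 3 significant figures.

Range is 0.184 V.
Levels needed ≥ 0.184/18.3 µV = 10050. 2^14 = 16384 suffices, so N_min = 14.
Step size = 0.184/16384 V = 11.230 µV.
RMS noise = LSB/√12 = 3.24 µV.

3.24 µV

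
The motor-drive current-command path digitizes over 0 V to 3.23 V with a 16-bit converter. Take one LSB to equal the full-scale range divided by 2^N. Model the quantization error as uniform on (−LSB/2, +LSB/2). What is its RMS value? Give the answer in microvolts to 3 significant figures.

14.2 µV

Full-scale range = 3.23 V.
LSB = 3.23 V ÷ 2^16 = 3.23/65536 V = 49.286 µV.
RMS of a uniform error over width LSB is LSB/√12 = 14.2 µV.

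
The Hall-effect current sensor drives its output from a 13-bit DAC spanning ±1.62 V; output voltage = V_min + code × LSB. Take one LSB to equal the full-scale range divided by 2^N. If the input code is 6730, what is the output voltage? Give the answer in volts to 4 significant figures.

Full-scale range = 1.62 V − (-1.62 V) = 3.24 V. LSB = 3.24 V / 2^13.
V_out = -1.62 + 6730 × (3.24/8192) V
      = -1.62 V + 2.66177 V = 1.04177 V.

1.042 V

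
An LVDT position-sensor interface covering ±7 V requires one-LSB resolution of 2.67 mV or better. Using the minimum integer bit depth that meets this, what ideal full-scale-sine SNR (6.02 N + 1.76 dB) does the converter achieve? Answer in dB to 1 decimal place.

80.0 dB

Full-scale range = 7 V − (-7 V) = 14 V.
14 V / 2.67 mV = 5243. Since 2^12 = 4096 and 2^13 = 8192, N = 13.
SNR = 6.02 × 13 + 1.76 = 80.02 dB.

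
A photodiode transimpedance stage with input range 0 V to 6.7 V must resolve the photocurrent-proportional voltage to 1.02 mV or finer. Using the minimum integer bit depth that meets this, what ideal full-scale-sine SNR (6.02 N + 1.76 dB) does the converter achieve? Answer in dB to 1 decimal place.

Full-scale range = 6.7 V.
Need 2^N ≥ 6.7 V / 1.02 mV = 6569 → N_min = 13.
6.02(13) + 1.76 = 80.02 dB.

80.0 dB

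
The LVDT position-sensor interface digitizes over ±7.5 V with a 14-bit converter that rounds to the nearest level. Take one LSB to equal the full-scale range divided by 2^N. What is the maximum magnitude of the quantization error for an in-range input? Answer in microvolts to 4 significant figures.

457.8 µV

Range = 7.5 − (-7.5) = 15 V.
LSB = 15 V / 2^14 = 0.915527 mV.
Worst-case error for round-to-nearest is half an LSB: 457.8 µV.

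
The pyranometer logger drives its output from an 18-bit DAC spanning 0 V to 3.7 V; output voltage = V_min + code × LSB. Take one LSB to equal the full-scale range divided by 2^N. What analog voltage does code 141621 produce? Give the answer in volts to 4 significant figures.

Range is 3.7 V. LSB = 3.7 V / 2^18.
V_out = 0 + 141621 × (3.7/262144) V
      = 0 + 1.99889 = 1.99889 V.

1.999 V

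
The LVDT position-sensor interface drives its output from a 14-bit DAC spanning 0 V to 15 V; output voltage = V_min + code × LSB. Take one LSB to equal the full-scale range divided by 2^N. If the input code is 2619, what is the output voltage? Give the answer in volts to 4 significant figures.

2.398 V

Span = 15 V. LSB = 15 V / 2^14.
V_out = 0 + 2619 × (15/16384) V
      = 0 + 2.39777 = 2.39777 V.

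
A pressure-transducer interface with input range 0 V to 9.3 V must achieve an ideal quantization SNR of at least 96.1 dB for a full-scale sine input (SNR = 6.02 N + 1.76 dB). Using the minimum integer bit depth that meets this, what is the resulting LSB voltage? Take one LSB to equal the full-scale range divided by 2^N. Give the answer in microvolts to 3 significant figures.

142 µV

V_FS = 9.3 V.
Required N = ⌈(96.1 − 1.76)/6.02⌉ = ⌈15.671⌉ = 16.
LSB = 9.3 V ÷ 2^16 = 9.3/65536 V = 142 µV.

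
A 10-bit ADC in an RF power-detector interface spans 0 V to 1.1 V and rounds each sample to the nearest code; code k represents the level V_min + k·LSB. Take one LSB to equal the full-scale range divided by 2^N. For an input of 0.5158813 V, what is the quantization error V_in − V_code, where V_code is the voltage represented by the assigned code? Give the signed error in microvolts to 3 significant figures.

Span = 1.1 V. LSB = 1.1 V / 2^10 ≈ 1.074 mV.
(V_in − V_min)/LSB = (0.5158813 − (0)) × 1024/1.1 = 480.2386 → nearest code k = 480.
V_code = 0 + (480/1024) × 1.1 = 0.5156250000 V.
e = 0.5158813 − (0.5156250000) = +256 µV.

+256 µV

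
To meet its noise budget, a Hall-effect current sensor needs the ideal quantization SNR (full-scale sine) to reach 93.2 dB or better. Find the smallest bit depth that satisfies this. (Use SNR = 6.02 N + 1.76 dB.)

Solving 6.02 N ≥ 93.2 − 1.76: N ≥ 15.189. Round up → N = 16.

16 bits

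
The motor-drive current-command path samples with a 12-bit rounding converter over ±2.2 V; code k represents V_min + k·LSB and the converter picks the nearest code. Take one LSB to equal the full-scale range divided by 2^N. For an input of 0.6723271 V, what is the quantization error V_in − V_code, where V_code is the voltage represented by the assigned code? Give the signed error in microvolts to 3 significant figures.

−134 µV

Range = 2.2 − (-2.2) = 4.4 V. LSB = 4.4 V / 2^12 ≈ 1.074 mV.
(0.6723271 − (-2.2)) / LSB = 2.8723271 × 4096/4.4 = 2673.8754. Nearest integer: k = 2674.
V_code = V_min + k × range/2^12 = -2.2 + 2674 × 4.4/4096 = 0.6724609375 V.
V_in − V_code = 0.6723271 − (0.6724609375) = −134 µV.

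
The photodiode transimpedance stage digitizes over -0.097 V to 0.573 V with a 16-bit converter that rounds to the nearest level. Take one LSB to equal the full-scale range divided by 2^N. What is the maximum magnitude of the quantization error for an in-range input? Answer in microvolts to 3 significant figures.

Span: 0.573 V − (-0.097 V) = 0.67 V.
LSB = 0.67 V ÷ 2^16 = 0.67/65536 V = 10.223 µV.
|e|_max = LSB/2 = 5.11 µV.

5.11 µV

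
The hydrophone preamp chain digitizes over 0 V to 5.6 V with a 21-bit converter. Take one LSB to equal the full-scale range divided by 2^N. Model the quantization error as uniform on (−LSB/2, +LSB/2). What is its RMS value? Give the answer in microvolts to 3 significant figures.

0.771 µV

V_FS = 5.6 V.
One LSB is 5.6 V / 2097152 = 2.6703 µV.
V_rms = LSB/√12 = 2.6703 µV / √12 = 0.771 µV.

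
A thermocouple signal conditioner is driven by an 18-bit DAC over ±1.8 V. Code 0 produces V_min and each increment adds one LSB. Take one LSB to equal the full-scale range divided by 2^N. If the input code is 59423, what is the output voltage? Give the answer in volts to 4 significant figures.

-0.9839 V

Full-scale range = 1.8 V − (-1.8 V) = 3.6 V. LSB = 3.6 V / 2^18.
V_out = -1.8 + 59423 × (3.6/262144) V
      = -1.8 + 0.816051 = -0.983949 V.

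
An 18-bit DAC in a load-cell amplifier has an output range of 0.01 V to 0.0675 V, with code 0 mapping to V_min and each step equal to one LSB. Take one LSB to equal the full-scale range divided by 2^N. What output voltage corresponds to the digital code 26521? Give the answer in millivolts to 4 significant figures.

Span: 0.0675 V − (0.01 V) = 0.0575 V. LSB = 0.0575 V / 2^18.
Output = V_min + (26521/262144) × range = 0.01 + 0.101170 × 0.0575 V
      = 0.01 V + 0.00581725 V = 0.0158173 V.

15.82 mV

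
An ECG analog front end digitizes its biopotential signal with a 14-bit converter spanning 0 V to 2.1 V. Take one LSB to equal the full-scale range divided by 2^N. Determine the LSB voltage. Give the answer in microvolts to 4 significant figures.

128.2 µV

Span = 2.1 V.
Number of codes = 2^14 = 16384.
LSB = 2.1 V ÷ 2^14 = 2.1/16384 V = 128.2 µV.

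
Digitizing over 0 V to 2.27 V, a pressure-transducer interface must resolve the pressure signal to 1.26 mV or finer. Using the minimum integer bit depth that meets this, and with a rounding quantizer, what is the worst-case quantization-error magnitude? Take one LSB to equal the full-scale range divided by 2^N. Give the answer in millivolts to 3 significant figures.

0.554 mV

V_FS = 2.27 V.
2.27 V / 1.26 mV = 1802. Since 2^10 = 1024 and 2^11 = 2048, N = 11.
Step size = 2.27/2048 V = 1.1084 mV.
Max error for round-to-nearest is LSB/2 = 0.554 mV.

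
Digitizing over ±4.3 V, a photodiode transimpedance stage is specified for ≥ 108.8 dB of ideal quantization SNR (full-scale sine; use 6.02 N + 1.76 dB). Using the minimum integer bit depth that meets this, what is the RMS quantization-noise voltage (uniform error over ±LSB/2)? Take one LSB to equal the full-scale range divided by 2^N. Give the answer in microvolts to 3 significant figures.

Range = 4.3 − (-4.3) = 8.6 V.
N ≥ (108.8 − 1.76)/6.02 = 17.781 → N_min = 18.
LSB = 8.6 V / 2^18 = 32.806 µV.
RMS noise = LSB/√12 = 9.47 µV.

9.47 µV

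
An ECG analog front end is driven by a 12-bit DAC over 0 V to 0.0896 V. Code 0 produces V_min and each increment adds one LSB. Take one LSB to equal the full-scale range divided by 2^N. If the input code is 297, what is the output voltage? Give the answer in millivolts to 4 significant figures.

6.497 mV

Span = 0.0896 V. LSB = 0.0896 V / 2^12.
Output = V_min + (297/4096) × range = 0 + 0.0725098 × 0.0896 V
      = 0 + 0.00649688 = 0.00649688 V.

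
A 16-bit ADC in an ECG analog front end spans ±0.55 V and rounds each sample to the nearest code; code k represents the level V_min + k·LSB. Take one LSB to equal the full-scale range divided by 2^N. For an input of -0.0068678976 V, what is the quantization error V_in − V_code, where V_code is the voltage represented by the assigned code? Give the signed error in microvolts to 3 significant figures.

−2.97 µV

Full-scale range = 0.55 V − (-0.55 V) = 1.1 V. LSB = 1.1 V / 2^16 ≈ 16.78 µV.
Position in LSBs: (-0.0068678976 − (-0.55)) × 65536/1.1 = 32358.8231; rounding gives k = 32359.
V_code = -0.55 + (32359/65536) × 1.1 = -0.0068649291992 V.
Error = V_in − V_code = -0.0068678976 − (-0.0068649291992) = −2.97 µV.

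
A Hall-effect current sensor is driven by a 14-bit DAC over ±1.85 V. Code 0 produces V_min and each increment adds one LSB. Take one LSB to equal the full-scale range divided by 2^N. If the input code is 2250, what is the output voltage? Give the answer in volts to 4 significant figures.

-1.342 V

Range = 1.85 − (-1.85) = 3.7 V. LSB = 3.7 V / 2^14.
Output = V_min + (2250/16384) × range = -1.85 + 0.137329 × 3.7 V
      = -1.85 + 0.508118 = -1.34188 V.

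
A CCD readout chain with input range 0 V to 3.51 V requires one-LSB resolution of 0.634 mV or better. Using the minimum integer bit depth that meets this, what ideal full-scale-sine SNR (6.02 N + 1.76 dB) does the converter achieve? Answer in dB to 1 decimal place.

80.0 dB

Range is 3.51 V.
Levels needed ≥ 3.51/0.634 mV = 5536. 2^13 = 8192 suffices, so N_min = 13.
SNR = 6.02 × 13 + 1.76 = 80.02 dB.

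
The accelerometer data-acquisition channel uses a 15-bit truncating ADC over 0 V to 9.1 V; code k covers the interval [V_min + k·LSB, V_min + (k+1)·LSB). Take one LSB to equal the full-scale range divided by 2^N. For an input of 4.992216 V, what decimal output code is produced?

Range is 9.1 V. LSB = 9.1 V / 2^15 ≈ 277.7 µV.
(V_in − V_min) × 2^15/range = (4.992216 − (0)) × 32768/9.1 = 17976.366.
Floor → code = 17976.

17976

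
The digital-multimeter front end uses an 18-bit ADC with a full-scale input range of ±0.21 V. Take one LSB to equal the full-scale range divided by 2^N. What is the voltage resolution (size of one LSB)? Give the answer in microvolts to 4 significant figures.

Full-scale range = 0.21 V − (-0.21 V) = 0.42 V.
Number of codes = 2^18 = 262144.
LSB = 0.42 V ÷ 2^18 = 0.42/262144 V = 1.602 µV.

1.602 µV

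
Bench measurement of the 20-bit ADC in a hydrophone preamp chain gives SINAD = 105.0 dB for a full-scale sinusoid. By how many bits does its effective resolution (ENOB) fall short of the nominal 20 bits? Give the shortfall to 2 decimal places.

2.85 bits

N_eff = (105.0 − 1.76)/6.02 = 17.1495 bits.
Shortfall = 20 − 17.1495 = 2.8505 bits.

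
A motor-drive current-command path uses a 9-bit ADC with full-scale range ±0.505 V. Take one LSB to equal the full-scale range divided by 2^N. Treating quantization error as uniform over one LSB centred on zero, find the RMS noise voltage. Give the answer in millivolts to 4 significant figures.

0.5695 mV

Span: 0.505 V − (-0.505 V) = 1.01 V.
Step size = 1.01/512 V = 1.97266 mV.
σ_q = LSB/√12 = 1.97266 mV/3.4641 = 0.5695 mV.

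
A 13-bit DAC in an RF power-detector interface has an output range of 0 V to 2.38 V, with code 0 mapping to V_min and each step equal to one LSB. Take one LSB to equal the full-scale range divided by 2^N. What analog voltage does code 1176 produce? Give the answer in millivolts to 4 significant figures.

V_FS = 2.38 V. LSB = 2.38 V / 2^13.
V_out = V_min + code × LSB = 0 V + 1176 × 2.38 V / 8192
      = 0 + 0.341660 = 0.341660 V.

341.7 mV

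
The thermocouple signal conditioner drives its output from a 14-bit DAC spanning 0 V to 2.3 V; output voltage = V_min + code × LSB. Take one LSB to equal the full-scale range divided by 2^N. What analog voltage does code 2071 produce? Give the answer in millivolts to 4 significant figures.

290.7 mV

Span = 2.3 V. LSB = 2.3 V / 2^14.
Output = V_min + (2071/16384) × range = 0 + 0.126404 × 2.3 V
      = 0 + 0.290729 = 0.290729 V.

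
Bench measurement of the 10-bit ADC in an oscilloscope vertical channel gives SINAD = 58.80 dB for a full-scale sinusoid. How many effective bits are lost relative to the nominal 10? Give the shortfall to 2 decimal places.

Effective bits = (58.80 − 1.76)/6.02 = 9.4751.
Lost resolution: 10 − 9.4751 = 0.5249 bits.

0.52 bits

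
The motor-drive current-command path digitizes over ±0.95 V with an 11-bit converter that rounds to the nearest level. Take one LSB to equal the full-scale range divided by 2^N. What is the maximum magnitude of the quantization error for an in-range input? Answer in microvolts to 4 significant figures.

463.9 µV

Range = 0.95 − (-0.95) = 1.9 V.
LSB = 1.9 V / 2^11 = 0.927734 mV.
|e|_max = LSB/2 = 463.9 µV.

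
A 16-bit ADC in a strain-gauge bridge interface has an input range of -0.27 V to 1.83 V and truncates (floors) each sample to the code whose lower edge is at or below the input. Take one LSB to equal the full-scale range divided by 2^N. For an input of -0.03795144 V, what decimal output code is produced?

Full-scale range = 1.83 V − (-0.27 V) = 2.1 V. LSB = 2.1 V / 2^16 ≈ 32.04 µV.
(V_in − V_min) × 2^16/range = (-0.03795144 − (-0.27)) × 65536/2.1 = 7241.683.
Floor → code = 7241.

7241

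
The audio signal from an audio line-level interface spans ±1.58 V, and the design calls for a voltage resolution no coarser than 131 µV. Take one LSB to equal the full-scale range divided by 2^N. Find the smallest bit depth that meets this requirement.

15 bits

The full-scale span is 1.58 − (-1.58) = 3.16 V.
Required number of levels: 3.16/131 µV = 24122; smallest N with 2^N ≥ that is 15.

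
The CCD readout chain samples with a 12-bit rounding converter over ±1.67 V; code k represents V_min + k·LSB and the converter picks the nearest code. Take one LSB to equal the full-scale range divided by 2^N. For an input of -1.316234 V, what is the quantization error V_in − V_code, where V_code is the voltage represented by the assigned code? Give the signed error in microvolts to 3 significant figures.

Span: 1.67 V − (-1.67 V) = 3.34 V. LSB = 3.34 V / 2^12 ≈ 0.8154 mV.
Position in LSBs: (-1.316234 − (-1.67)) × 4096/3.34 = 433.8400; rounding gives k = 434.
V_code = -1.67 + (434/4096) × 3.34 = -1.316103516 V.
V_in − V_code = -1.316234 − (-1.316103516) = −130 µV.

−130 µV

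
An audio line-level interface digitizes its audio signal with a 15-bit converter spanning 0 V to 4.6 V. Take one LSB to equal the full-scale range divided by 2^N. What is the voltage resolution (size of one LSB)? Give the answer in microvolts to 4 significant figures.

140.4 µV

Range is 4.6 V.
Number of codes = 2^15 = 32768.
Step size = 4.6/32768 V = 140.4 µV.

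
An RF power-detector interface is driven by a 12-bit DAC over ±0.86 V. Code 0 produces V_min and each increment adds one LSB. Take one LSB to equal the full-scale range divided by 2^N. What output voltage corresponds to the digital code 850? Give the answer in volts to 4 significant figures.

-0.5031 V

Span: 0.86 V − (-0.86 V) = 1.72 V. LSB = 1.72 V / 2^12.
V_out = -0.86 + 850 × (1.72/4096) V
      = -0.86 V + 0.356934 V = -0.503066 V.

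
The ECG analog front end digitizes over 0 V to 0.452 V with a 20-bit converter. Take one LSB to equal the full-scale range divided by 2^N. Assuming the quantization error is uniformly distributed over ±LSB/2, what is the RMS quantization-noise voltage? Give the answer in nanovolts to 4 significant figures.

124.4 nV

V_FS = 0.452 V.
One LSB is 0.452 V / 1048576 = 431.061 nV.
σ_q = LSB/√12 = 431.061 nV/3.4641 = 124.4 nV.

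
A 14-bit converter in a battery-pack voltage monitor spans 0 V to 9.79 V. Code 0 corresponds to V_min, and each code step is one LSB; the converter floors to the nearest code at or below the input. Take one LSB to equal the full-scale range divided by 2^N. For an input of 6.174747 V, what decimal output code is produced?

Span = 9.79 V. LSB = 9.79 V / 2^14 ≈ 0.5975 mV.
code = ⌊(V_in − V_min)/LSB⌋ = ⌊(V_in − V_min) × 2^14 / range⌋
     = ⌊(6.174747 − (0)) × 16384 / 9.79⌋ = ⌊6.174747 × 16384/9.79⌋
     = ⌊10333.713⌋ = 10333.

10333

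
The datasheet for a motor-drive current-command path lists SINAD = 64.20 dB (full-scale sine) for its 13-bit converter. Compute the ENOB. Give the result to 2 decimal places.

10.37 bits

Inverting SNR = 6.02 N + 1.76: N_eff = (64.20 − 1.76)/6.02 = 10.3721.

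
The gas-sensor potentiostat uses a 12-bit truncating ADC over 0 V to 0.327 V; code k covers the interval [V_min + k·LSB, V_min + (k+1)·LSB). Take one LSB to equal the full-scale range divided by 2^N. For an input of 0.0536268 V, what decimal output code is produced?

671

Span = 0.327 V. LSB = 0.327 V / 2^12 ≈ 79.83 µV.
(V_in − V_min) × 2^12/range = (0.0536268 − (0)) × 4096/0.327 = 671.729.
Floor → code = 671.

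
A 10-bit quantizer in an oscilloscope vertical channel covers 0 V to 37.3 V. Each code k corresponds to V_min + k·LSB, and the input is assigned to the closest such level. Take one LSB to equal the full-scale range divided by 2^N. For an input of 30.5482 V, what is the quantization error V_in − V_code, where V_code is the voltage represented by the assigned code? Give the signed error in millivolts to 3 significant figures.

V_FS = 37.3 V. LSB = 37.3 V / 2^10 ≈ 36.43 mV.
Position in LSBs: (30.5482 − (0)) × 1024/37.3 = 838.6423; rounding gives k = 839.
V_code = V_min + k × range/2^10 = 0 + 839 × 37.3/1024 = 30.56123047 V.
Error = V_in − V_code = 30.5482 − (30.56123047) = −13.0 mV.

−13.0 mV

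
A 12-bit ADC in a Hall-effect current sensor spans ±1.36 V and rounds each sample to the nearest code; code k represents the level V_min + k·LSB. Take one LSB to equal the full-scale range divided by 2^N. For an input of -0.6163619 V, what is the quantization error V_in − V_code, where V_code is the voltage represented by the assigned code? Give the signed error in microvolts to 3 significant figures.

−112 µV

Range = 1.36 − (-1.36) = 2.72 V. LSB = 2.72 V / 2^12 ≈ 0.6641 mV.
Position in LSBs: (-0.6163619 − (-1.36)) × 4096/2.72 = 1119.8315; rounding gives k = 1120.
Reconstructed level: -1.36 + 1120 × 2.72/4096 V = -0.6162500000 V.
Error = V_in − V_code = -0.6163619 − (-0.6162500000) = −112 µV.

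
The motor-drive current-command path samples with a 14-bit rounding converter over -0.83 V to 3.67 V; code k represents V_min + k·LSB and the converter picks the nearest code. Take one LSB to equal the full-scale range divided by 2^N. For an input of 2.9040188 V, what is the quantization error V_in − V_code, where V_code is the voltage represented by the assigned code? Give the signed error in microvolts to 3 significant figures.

+40.5 µV

The full-scale span is 3.67 − (-0.83) = 4.5 V. LSB = 4.5 V / 2^14 ≈ 274.7 µV.
(2.9040188 − (-0.83)) / LSB = 3.7340188 × 16384/4.5 = 13595.1476. Nearest integer: k = 13595.
V_code = -0.83 + (13595/16384) × 4.5 = 2.9039782715 V.
e = 2.9040188 − (2.9039782715) = +40.5 µV.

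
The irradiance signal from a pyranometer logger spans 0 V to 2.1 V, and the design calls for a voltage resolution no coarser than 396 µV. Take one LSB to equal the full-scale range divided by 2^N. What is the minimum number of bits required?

13 bits

V_FS = 2.1 V.
2.1 V / 396 µV = 5303. Since 2^12 = 4096 and 2^13 = 8192, N = 13.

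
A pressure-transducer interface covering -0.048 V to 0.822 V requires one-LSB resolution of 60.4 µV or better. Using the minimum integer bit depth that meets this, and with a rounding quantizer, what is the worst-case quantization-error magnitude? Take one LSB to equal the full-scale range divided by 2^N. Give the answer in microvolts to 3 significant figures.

26.6 µV

Range = 0.822 − (-0.048) = 0.87 V.
0.87 V / 60.4 µV = 14400. Since 2^13 = 8192 and 2^14 = 16384, N = 14.
LSB = 0.87 V / 2^14 = 53.101 µV.
Half an LSB is 26.6 µV.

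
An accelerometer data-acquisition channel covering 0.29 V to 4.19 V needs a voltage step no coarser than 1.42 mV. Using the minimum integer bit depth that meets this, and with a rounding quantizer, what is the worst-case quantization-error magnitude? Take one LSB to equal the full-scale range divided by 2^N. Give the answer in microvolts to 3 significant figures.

476 µV

Range = 4.19 − (0.29) = 3.9 V.
Need 2^N ≥ 3.9 V / 1.42 mV = 2746 → N_min = 12.
LSB = 3.9 V ÷ 2^12 = 3.9/4096 V = 0.95215 mV.
|e|_max = LSB/2 = 476 µV.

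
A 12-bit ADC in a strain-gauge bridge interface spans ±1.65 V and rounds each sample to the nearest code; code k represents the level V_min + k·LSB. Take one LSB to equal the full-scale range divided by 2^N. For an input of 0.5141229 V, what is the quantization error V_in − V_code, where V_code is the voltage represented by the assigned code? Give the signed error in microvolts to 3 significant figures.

+109 µV

Range = 1.65 − (-1.65) = 3.3 V. LSB = 3.3 V / 2^12 ≈ 0.8057 mV.
(V_in − V_min)/LSB = (0.5141229 − (-1.65)) × 4096/3.3 = 2686.1356 → nearest code k = 2686.
V_code = -1.65 + (2686/4096) × 3.3 = 0.5140136719 V.
V_in − V_code = 0.5141229 − (0.5140136719) = +109 µV.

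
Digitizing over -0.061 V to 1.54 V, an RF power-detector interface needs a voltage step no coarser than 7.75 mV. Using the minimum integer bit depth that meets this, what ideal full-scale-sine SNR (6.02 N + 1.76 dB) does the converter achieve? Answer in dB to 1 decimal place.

49.9 dB

Span: 1.54 V − (-0.061 V) = 1.601 V.
Required number of levels: 1.601/7.75 mV = 206.58; smallest N with 2^N ≥ that is 8.
Ideal SNR at N = 8: 6.02·8 + 1.76 = 49.9 dB.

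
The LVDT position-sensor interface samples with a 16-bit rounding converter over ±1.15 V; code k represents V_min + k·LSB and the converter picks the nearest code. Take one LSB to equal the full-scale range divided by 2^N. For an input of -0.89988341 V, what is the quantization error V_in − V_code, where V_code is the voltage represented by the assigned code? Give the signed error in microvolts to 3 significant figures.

−7.01 µV

Span: 1.15 V − (-1.15 V) = 2.3 V. LSB = 2.3 V / 2^16 ≈ 35.10 µV.
(-0.89988341 − (-1.15)) / LSB = 0.25011659 × 65536/2.3 = 7126.8004. Nearest integer: k = 7127.
V_code = -1.15 + (7127/65536) × 2.3 = -0.89987640381 V.
e = -0.89988341 − (-0.89987640381) = −7.01 µV.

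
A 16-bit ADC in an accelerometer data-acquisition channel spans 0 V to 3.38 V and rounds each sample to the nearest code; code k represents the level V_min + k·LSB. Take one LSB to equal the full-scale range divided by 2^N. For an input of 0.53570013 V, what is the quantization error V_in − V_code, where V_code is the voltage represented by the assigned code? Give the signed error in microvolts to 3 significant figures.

−6.35 µV

Range is 3.38 V. LSB = 3.38 V / 2^16 ≈ 51.57 µV.
Position in LSBs: (0.53570013 − (0)) × 65536/3.38 = 10386.8768; rounding gives k = 10387.
V_code = 0 + (10387/65536) × 3.38 = 0.53570648193 V.
e = 0.53570013 − (0.53570648193) = −6.35 µV.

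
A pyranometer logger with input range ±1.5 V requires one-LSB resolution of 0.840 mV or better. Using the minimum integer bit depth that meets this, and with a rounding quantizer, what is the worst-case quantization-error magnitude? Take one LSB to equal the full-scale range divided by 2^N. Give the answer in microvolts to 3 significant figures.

366 µV

Full-scale range = 1.5 V − (-1.5 V) = 3 V.
3 V / 0.840 mV = 3571. Since 2^11 = 2048 and 2^12 = 4096, N = 12.
LSB = 3 V ÷ 2^12 = 3/4096 V = 0.73242 mV.
|e|_max = LSB/2 = 366 µV.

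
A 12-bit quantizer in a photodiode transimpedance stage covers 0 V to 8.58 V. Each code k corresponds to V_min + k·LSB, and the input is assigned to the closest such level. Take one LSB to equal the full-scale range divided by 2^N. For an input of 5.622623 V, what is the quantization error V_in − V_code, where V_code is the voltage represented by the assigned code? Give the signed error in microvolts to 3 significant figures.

+377 µV

Range is 8.58 V. LSB = 8.58 V / 2^12 ≈ 2.095 mV.
(5.622623 − (0)) / LSB = 5.622623 × 4096/8.58 = 2684.1799. Nearest integer: k = 2684.
Reconstructed level: 0 + 2684 × 8.58/4096 V = 5.622246094 V.
e = 5.622623 − (5.622246094) = +377 µV.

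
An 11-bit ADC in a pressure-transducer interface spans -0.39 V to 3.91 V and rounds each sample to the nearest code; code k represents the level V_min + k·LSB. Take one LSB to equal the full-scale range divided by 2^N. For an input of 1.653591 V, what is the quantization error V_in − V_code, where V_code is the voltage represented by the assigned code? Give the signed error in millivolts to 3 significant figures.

Full-scale range = 3.91 V − (-0.39 V) = 4.3 V. LSB = 4.3 V / 2^11 ≈ 2.100 mV.
(1.653591 − (-0.39)) / LSB = 2.043591 × 2048/4.3 = 973.3196. Nearest integer: k = 973.
V_code = V_min + k × range/2^11 = -0.39 + 973 × 4.3/2048 = 1.652919922 V.
V_in − V_code = 1.653591 − (1.652919922) = +0.671 mV.

+0.671 mV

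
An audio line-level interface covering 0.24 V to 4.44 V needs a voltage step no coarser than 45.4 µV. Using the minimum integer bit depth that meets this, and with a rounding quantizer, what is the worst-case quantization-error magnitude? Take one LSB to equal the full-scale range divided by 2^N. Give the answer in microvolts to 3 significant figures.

16.0 µV

Range = 4.44 − (0.24) = 4.2 V.
4.2 V / 45.4 µV = 92510. Since 2^16 = 65536 and 2^17 = 131072, N = 17.
LSB = 4.2 V ÷ 2^17 = 4.2/131072 V = 32.043 µV.
|e|_max = LSB/2 = 16.0 µV.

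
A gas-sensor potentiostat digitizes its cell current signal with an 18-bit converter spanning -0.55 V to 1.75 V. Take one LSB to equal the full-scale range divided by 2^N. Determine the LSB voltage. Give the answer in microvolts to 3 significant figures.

8.77 µV

Span: 1.75 V − (-0.55 V) = 2.3 V.
Number of codes = 2^18 = 262144.
One LSB is 2.3 V / 262144 = 8.77 µV.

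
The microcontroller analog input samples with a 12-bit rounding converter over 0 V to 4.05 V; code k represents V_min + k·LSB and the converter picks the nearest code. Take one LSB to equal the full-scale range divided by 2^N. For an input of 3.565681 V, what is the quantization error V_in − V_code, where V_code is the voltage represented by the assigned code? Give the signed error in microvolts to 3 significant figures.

+178 µV

V_FS = 4.05 V. LSB = 4.05 V / 2^12 ≈ 0.9888 mV.
(3.565681 − (0)) / LSB = 3.565681 × 4096/4.05 = 3606.1801. Nearest integer: k = 3606.
V_code = 0 + (3606/4096) × 4.05 = 3.565502930 V.
V_in − V_code = 3.565681 − (3.565502930) = +178 µV.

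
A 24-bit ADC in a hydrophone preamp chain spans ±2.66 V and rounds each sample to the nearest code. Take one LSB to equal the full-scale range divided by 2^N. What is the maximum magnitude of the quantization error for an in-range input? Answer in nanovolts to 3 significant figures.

159 nV

The full-scale span is 2.66 − (-2.66) = 5.32 V.
LSB = 5.32 V / 2^24 = 317.10 nV.
Worst-case error for round-to-nearest is half an LSB: 159 nV.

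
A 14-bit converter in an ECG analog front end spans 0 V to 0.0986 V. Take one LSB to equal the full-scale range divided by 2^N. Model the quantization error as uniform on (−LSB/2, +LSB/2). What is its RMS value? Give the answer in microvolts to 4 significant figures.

1.737 µV

Full-scale range = 0.0986 V.
LSB = 0.0986 V / 2^14 = 6.01807 µV.
V_rms = LSB/√12 = 6.01807 µV / √12 = 1.737 µV.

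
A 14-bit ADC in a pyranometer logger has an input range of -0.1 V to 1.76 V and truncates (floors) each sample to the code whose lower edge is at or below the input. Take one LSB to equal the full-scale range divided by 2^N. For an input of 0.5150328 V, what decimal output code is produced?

The full-scale span is 1.76 − (-0.1) = 1.86 V. LSB = 1.86 V / 2^14 ≈ 113.5 µV.
(V_in − V_min) × 2^14/range = (0.5150328 − (-0.1)) × 16384/1.86 = 5417.579.
Floor → code = 5417.

5417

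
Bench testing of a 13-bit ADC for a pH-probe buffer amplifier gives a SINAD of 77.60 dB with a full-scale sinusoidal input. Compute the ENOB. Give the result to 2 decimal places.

12.60 bits

ENOB = (77.60 − 1.76)/6.02 = 12.5980 bits.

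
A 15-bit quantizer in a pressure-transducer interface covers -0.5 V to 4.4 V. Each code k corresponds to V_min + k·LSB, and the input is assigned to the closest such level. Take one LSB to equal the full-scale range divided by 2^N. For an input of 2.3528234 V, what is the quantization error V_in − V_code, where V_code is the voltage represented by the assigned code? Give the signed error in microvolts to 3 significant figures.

The full-scale span is 4.4 − (-0.5) = 4.9 V. LSB = 4.9 V / 2^15 ≈ 149.5 µV.
(V_in − V_min)/LSB = (2.3528234 − (-0.5)) × 32768/4.9 = 19077.8198 → nearest code k = 19078.
Reconstructed level: -0.5 + 19078 × 4.9/32768 V = 2.3528503418 V.
V_in − V_code = 2.3528234 − (2.3528503418) = −26.9 µV.

−26.9 µV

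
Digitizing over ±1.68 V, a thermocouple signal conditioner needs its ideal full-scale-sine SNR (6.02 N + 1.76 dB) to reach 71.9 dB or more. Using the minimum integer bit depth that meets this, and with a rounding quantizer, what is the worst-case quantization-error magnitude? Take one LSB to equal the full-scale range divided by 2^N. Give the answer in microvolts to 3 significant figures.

410 µV

Full-scale range = 1.68 V − (-1.68 V) = 3.36 V.
6.02 N + 1.76 ≥ 71.9 gives N ≥ 11.651, so the minimum integer is 12.
Step size = 3.36/4096 V = 0.82031 mV.
|e|_max = LSB/2 = 410 µV.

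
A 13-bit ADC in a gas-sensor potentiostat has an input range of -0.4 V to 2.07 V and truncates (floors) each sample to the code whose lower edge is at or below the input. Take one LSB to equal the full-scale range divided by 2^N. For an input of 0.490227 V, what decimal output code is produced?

2952

Span: 2.07 V − (-0.4 V) = 2.47 V. LSB = 2.47 V / 2^13 ≈ 301.5 µV.
code = ⌊(V_in − V_min)/LSB⌋ = ⌊(V_in − V_min) × 2^13 / range⌋
     = ⌊(0.490227 − (-0.4)) × 8192 / 2.47⌋ = ⌊0.890227 × 8192/2.47⌋
     = ⌊2952.526⌋ = 2952.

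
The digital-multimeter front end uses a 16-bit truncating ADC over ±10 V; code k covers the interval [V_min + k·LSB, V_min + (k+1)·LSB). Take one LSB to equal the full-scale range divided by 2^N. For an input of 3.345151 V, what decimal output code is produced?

Range = 10 − (-10) = 20 V. LSB = 20 V / 2^16 ≈ 305.2 µV.
V_in − V_min = 3.345151 − (-10) = 13.345151 V.
Divide by LSB: 13.345151 × 65536/20 = 43729.3908.
Truncating gives code 43729.

43729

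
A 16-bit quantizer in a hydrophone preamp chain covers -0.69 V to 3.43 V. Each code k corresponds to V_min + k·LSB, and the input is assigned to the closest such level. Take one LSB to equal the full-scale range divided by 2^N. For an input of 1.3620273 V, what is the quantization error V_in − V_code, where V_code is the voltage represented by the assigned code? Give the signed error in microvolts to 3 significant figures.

Span: 3.43 V − (-0.69 V) = 4.12 V. LSB = 4.12 V / 2^16 ≈ 62.87 µV.
(1.3620273 − (-0.69)) / LSB = 2.0520273 × 65536/4.12 = 32641.1799. Nearest integer: k = 32641.
V_code = -0.69 + (32641/65536) × 4.12 = 1.3620159912 V.
e = 1.3620273 − (1.3620159912) = +11.3 µV.

+11.3 µV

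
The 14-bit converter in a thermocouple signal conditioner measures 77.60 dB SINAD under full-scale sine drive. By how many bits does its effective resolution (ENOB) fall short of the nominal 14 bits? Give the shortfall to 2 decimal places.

1.40 bits

Effective bits = (77.60 − 1.76)/6.02 = 12.5980.
14 − 12.5980 = 1.40 bits below nominal.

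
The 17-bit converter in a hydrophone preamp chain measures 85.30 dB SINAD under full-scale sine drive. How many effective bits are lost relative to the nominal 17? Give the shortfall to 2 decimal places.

ENOB = (SINAD − 1.76)/6.02 = (85.30 − 1.76)/6.02 = 13.8771 bits.
Shortfall = 17 − 13.8771 = 3.1229 bits.

3.12 bits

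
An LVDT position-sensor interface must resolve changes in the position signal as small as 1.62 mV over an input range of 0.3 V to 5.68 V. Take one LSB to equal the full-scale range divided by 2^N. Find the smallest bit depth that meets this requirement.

Span: 5.68 V − (0.3 V) = 5.38 V.
Required number of levels: 5.38/1.62 mV = 3321.0; smallest N with 2^N ≥ that is 12.

12 bits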